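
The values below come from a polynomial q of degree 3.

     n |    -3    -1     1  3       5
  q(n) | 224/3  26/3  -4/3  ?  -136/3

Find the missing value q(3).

-10/3

On equispaced nodes a degree-3 polynomial has vanishing fourth forward difference, so
  q(-3) - 4·q(-1) + 6·q(1) - 4·q(3) + q(5) = 0.
Substituting the known values and solving for q(3):
  -4·q(3) = 40/3
  q(3) = -10/3.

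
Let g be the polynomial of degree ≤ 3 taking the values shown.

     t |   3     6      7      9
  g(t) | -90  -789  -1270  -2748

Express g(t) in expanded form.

Write g(t) = at^3 + bt^2 + ct + d. Substituting each data point gives a linear system:
  27a + 9b + 3c + d = -90
  216a + 36b + 6c + d = -789
  343a + 49b + 7c + d = -1270
  729a + 81b + 9c + d = -2748
Solving the system yields a = -4, b = 2, c = 1, d = -3.
So g(t) = -4t³ + 2t² + t - 3.
Check: g(6) = -789. ✓

g(t) = -4t^3 + 2t^2 + t - 3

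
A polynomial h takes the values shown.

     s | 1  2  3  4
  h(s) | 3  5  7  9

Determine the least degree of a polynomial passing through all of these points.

Forward differences of the values at s = 1, 2, 3, 4:
  h  : 3  5  7  9
  Δ  : 2  2  2
  Δ^2: 0  0
  Δ^3: 0
The first differences are constant (2) and nonzero, while all higher differences vanish, so the minimal degree is 1.

1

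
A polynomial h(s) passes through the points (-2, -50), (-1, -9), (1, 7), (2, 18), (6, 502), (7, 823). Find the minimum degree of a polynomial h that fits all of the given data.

3

Divided differences on the nodes -2, -1, 1, 2, 6, 7:
  order 0: -50  -9  7  18  502  823
  order 1: 41  8  11  121  321
  order 2: -11  1  22  40
  order 3: 3  3  3
  order 4: 0  0
  order 5: 0
The order-3 divided differences are all 3 (nonzero) and every higher order vanishes, so the data lies on a polynomial of degree exactly 3.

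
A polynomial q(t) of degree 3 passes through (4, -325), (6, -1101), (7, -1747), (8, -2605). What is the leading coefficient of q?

-5

Write q(t) = at^3 + bt^2 + ct + d. Substituting each data point gives a linear system:
  64a + 16b + 4c + d = -325
  216a + 36b + 6c + d = -1101
  343a + 49b + 7c + d = -1747
  512a + 64b + 8c + d = -2605
Solving the system yields a = -5, b = -1, c = 2, d = 3.
So q(t) = -5t³ - t² + 2t + 3.
The leading coefficient is -5.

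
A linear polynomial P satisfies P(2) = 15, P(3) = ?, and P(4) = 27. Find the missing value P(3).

The 2 known points determine the degree-1 polynomial uniquely.
Write P(t) = at + b. Substituting each data point gives a linear system:
  2a + b = 15
  4a + b = 27
Solving the system yields a = 6, b = 3.
So P(t) = 6t + 3.
Then P(3) = 21.

21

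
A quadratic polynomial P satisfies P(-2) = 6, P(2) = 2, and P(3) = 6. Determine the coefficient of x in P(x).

Write P(x) = ax^2 + bx + c. Substituting each data point gives a linear system:
  4a - 2b + c = 6
  4a + 2b + c = 2
  9a + 3b + c = 6
Solving the system yields a = 1, b = -1, c = 0.
So P(x) = x² - x.
The coefficient of x is -1.

-1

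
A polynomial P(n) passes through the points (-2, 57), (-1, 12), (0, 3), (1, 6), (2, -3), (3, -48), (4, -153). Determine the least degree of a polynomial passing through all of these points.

3

Forward differences of the values at n = -2, -1, 0, 1, 2, 3, 4:
  P  : 57  12  3  6  -3  -48  -153
  Δ  : -45  -9  3  -9  -45  -105
  Δ^2: 36  12  -12  -36  -60
  Δ^3: -24  -24  -24  -24
  Δ^4: 0  0  0
  Δ^5: 0  0
  Δ^6: 0
The third differences are constant (-24) and nonzero, while all higher differences vanish, so the minimal degree is 3.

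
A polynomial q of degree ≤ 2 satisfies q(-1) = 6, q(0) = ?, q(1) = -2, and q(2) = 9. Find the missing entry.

-3

The 3 known points determine the degree-2 polynomial uniquely.
Write q(n) = an^2 + bn + c. Substituting each data point gives a linear system:
  a - b + c = 6
  a + b + c = -2
  4a + 2b + c = 9
Solving the system yields a = 5, b = -4, c = -3.
So q(n) = 5n^2 - 4n - 3.
Then q(0) = -3.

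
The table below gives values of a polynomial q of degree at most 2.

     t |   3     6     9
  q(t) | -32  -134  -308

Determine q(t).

Write q(t) = at^2 + bt + c. Substituting each data point gives a linear system:
  9a + 3b + c = -32
  36a + 6b + c = -134
  81a + 9b + c = -308
Solving the system yields a = -4, b = 2, c = -2.
So q(t) = -4t^2 + 2t - 2.
Check: q(9) = -308. ✓

q(t) = -4t^2 + 2t - 2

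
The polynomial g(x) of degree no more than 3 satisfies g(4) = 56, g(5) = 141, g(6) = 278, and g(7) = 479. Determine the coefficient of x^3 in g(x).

Write g(x) = ax^3 + bx^2 + cx + d. Substituting each data point gives a linear system:
  64a + 16b + 4c + d = 56
  125a + 25b + 5c + d = 141
  216a + 36b + 6c + d = 278
  343a + 49b + 7c + d = 479
Solving the system yields a = 2, b = -4, c = -1, d = -4.
So g(x) = 2x^3 - 4x^2 - x - 4.
The leading coefficient is 2.

2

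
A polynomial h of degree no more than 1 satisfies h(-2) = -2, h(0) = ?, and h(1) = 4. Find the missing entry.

The 2 known points determine the degree-1 polynomial uniquely.
Write h(t) = at + b. Substituting each data point gives a linear system:
  -2a + b = -2
  a + b = 4
Solving the system yields a = 2, b = 2.
So h(t) = 2t + 2.
Then h(0) = 2.

2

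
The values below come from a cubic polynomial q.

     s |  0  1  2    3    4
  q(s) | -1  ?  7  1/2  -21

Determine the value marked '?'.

The 4 known points determine the degree-3 polynomial uniquely.
Write q(s) = as^3 + bs^2 + cs + d. Substituting each data point gives a linear system:
  d = -1
  8a + 4b + 2c + d = 7
  27a + 9b + 3c + d = 1/2
  64a + 16b + 4c + d = -21
Solving the system yields a = -1, b = 3/2, c = 5, d = -1.
So q(s) = -s^3 + (3/2)s^2 + 5s - 1.
Then q(1) = 9/2.

9/2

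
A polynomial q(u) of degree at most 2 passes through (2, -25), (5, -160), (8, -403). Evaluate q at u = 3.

-58

Using the Lagrange interpolation formula with nodes 2, 5, 8:
  L_0(u) = (u - 5)(u - 8) / 18
  L_1(u) = (u - 2)(u - 8) / -9
  L_2(u) = (u - 2)(u - 5) / 18
Then q(u) = -25·L_0(u) - 160·L_1(u) - 403·L_2(u).
Expanding and collecting terms gives q(u) = -6u² - 3u + 5.
Evaluating at u = 3: q(3) = -58.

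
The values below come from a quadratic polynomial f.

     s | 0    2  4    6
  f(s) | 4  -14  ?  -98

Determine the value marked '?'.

On equispaced nodes a degree-2 polynomial has vanishing third forward difference, so
  - f(0) + 3·f(2) - 3·f(4) + f(6) = 0.
Substituting the known values and solving for f(4):
  -3·f(4) = 144
  f(4) = -48.

-48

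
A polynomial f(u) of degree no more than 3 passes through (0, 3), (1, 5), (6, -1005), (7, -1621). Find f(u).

Using the Lagrange interpolation formula with nodes 0, 1, 6, 7:
  L_0(u) = (u - 1)(u - 6)(u - 7) / -42
  L_1(u) = u(u - 6)(u - 7) / 30
  L_2(u) = u(u - 1)(u - 7) / -30
  L_3(u) = u(u - 1)(u - 6) / 42
Then f(u) = 3·L_0(u) + 5·L_1(u) - 1005·L_2(u) - 1621·L_3(u).
Expanding and collecting terms gives f(u) = -5u^3 + u^2 + 6u + 3.
Check: f(7) = -1621. ✓

f(u) = -5u^3 + u^2 + 6u + 3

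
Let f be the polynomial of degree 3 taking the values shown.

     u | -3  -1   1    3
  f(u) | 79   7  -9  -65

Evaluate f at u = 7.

Write f(u) = au^3 + bu^2 + cu + d. Substituting each data point gives a linear system:
  -27a + 9b - 3c + d = 79
  -a + b - c + d = 7
  a + b + c + d = -9
  27a + 9b + 3c + d = -65
Solving the system yields a = -2, b = 1, c = -6, d = -2.
So f(u) = -2u^3 + u^2 - 6u - 2.
Then f(7) = -681.

-681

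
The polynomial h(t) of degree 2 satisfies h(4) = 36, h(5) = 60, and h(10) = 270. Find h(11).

330

Using the Lagrange interpolation formula with nodes 4, 5, 10:
  L_0(t) = (t - 5)(t - 10) / 6
  L_1(t) = (t - 4)(t - 10) / -5
  L_2(t) = (t - 4)(t - 5) / 30
Then h(t) = 36·L_0(t) + 60·L_1(t) + 270·L_2(t).
Expanding and collecting terms gives h(t) = 3t^2 - 3t.
Evaluating at t = 11: h(11) = 330.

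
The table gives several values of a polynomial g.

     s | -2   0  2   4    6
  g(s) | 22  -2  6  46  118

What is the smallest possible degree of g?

Forward differences of the values at s = -2, 0, 2, 4, 6:
  g  : 22  -2  6  46  118
  Δ  : -24  8  40  72
  Δ^2: 32  32  32
  Δ^3: 0  0
  Δ^4: 0
The second differences are constant (32) and nonzero, while all higher differences vanish, so the minimal degree is 2.

2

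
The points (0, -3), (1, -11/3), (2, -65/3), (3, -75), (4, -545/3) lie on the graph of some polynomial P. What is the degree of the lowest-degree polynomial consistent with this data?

3

Forward differences of the values at x = 0, 1, 2, 3, 4:
  P  : -3  -11/3  -65/3  -75  -545/3
  Δ  : -2/3  -18  -160/3  -320/3
  Δ^2: -52/3  -106/3  -160/3
  Δ^3: -18  -18
  Δ^4: 0
The third differences are constant (-18) and nonzero, while all higher differences vanish, so the minimal degree is 3.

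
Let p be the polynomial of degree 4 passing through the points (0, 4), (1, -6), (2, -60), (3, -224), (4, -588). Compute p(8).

Using the Lagrange interpolation formula with nodes 0, 1, 2, 3, 4:
  L_0(x) = (x - 1)(x - 2)(x - 3)(x - 4) / 24
  L_1(x) = x(x - 2)(x - 3)(x - 4) / -6
  L_2(x) = x(x - 1)(x - 3)(x - 4) / 4
  L_3(x) = x(x - 1)(x - 2)(x - 4) / -6
  L_4(x) = x(x - 1)(x - 2)(x - 3) / 24
Then p(x) = 4·L_0(x) - 6·L_1(x) - 60·L_2(x) - 224·L_3(x) - 588·L_4(x).
Expanding and collecting terms gives p(x) = -x⁴ - 5x³ - 4x + 4.
Evaluating at x = 8: p(8) = -6684.

-6684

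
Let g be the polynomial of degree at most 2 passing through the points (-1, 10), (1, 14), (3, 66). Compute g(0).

Using the Lagrange interpolation formula with nodes -1, 1, 3:
  L_0(s) = (s - 1)(s - 3) / 8
  L_1(s) = (s + 1)(s - 3) / -4
  L_2(s) = (s + 1)(s - 1) / 8
Then g(s) = 10·L_0(s) + 14·L_1(s) + 66·L_2(s).
Expanding and collecting terms gives g(s) = 6s² + 2s + 6.
Evaluating at s = 0: g(0) = 6.

6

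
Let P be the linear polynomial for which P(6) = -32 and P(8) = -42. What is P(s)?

Using the Lagrange interpolation formula with nodes 6, 8:
  L_0(s) = (s - 8) / -2
  L_1(s) = (s - 6) / 2
Then P(s) = -32·L_0(s) - 42·L_1(s).
Expanding and collecting terms gives P(s) = -5s - 2.
Check: P(8) = -42. ✓

P(s) = -5s - 2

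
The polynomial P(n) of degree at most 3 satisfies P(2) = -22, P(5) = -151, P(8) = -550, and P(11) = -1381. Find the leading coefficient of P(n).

-1

Write P(n) = an^3 + bn^2 + cn + d. Substituting each data point gives a linear system:
  8a + 4b + 2c + d = -22
  125a + 25b + 5c + d = -151
  512a + 64b + 8c + d = -550
  1331a + 121b + 11c + d = -1381
Solving the system yields a = -1, b = 0, c = -4, d = -6.
So P(n) = -n³ - 4n - 6.
The leading coefficient is -1.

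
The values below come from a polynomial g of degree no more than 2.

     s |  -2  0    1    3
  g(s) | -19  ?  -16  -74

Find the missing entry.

The 3 known points determine the degree-2 polynomial uniquely.
Write g(s) = as^2 + bs + c. Substituting each data point gives a linear system:
  4a - 2b + c = -19
  a + b + c = -16
  9a + 3b + c = -74
Solving the system yields a = -6, b = -5, c = -5.
So g(s) = -6s^2 - 5s - 5.
Then g(0) = -5.

-5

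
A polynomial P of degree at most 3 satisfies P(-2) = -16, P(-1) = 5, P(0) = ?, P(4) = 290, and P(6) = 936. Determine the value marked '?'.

The 4 known points determine the degree-3 polynomial uniquely.
Write P(t) = at^3 + bt^2 + ct + d. Substituting each data point gives a linear system:
  -8a + 4b - 2c + d = -16
  -a + b - c + d = 5
  64a + 16b + 4c + d = 290
  216a + 36b + 6c + d = 936
Solving the system yields a = 4, b = 2, c = -1, d = 6.
So P(t) = 4t^3 + 2t^2 - t + 6.
Then P(0) = 6.

6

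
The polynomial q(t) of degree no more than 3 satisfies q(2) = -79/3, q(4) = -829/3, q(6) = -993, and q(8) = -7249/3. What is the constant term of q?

-3

Write q(t) = at^3 + bt^2 + ct + d. Substituting each data point gives a linear system:
  8a + 4b + 2c + d = -79/3
  64a + 16b + 4c + d = -829/3
  216a + 36b + 6c + d = -993
  512a + 64b + 8c + d = -7249/3
Solving the system yields a = -5, b = 5/3, c = 5, d = -3.
So q(t) = -5t^3 + (5/3)t^2 + 5t - 3.
The constant term is -3.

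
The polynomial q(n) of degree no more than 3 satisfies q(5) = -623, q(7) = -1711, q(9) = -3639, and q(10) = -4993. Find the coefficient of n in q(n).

1

Write q(n) = an^3 + bn^2 + cn + d. Substituting each data point gives a linear system:
  125a + 25b + 5c + d = -623
  343a + 49b + 7c + d = -1711
  729a + 81b + 9c + d = -3639
  1000a + 100b + 10c + d = -4993
Solving the system yields a = -5, b = 0, c = 1, d = -3.
So q(n) = -5n^3 + n - 3.
The coefficient of n is 1.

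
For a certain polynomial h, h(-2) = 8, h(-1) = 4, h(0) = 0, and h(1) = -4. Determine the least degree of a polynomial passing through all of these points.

Forward differences of the values at n = -2, -1, 0, 1:
  h  : 8  4  0  -4
  Δ  : -4  -4  -4
  Δ^2: 0  0
  Δ^3: 0
The first differences are constant (-4) and nonzero, while all higher differences vanish, so the minimal degree is 1.

1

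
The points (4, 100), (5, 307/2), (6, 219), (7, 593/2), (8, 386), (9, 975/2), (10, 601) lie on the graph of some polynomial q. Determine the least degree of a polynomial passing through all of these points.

Forward differences of the values at u = 4, 5, 6, 7, 8, 9, 10:
  q  : 100  307/2  219  593/2  386  975/2  601
  Δ  : 107/2  131/2  155/2  179/2  203/2  227/2
  Δ^2: 12  12  12  12  12
  Δ^3: 0  0  0  0
  Δ^4: 0  0  0
  Δ^5: 0  0
  Δ^6: 0
The second differences are constant (12) and nonzero, while all higher differences vanish, so the minimal degree is 2.

2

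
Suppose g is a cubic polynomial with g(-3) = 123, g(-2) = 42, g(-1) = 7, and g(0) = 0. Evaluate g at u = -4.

268

Using the Lagrange interpolation formula with nodes -3, -2, -1, 0:
  L_0(u) = (u + 2)(u + 1)u / -6
  L_1(u) = (u + 3)(u + 1)u / 2
  L_2(u) = (u + 3)(u + 2)u / -2
  L_3(u) = (u + 3)(u + 2)(u + 1) / 6
Then g(u) = 123·L_0(u) + 42·L_1(u) + 7·L_2(u) + 0·L_3(u).
Expanding and collecting terms gives g(u) = -3u³ + 5u² + u.
Evaluating at u = -4: g(-4) = 268.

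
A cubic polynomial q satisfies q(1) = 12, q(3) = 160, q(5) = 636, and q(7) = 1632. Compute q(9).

3340

Using the Lagrange interpolation formula with nodes 1, 3, 5, 7:
  L_0(u) = (u - 3)(u - 5)(u - 7) / -48
  L_1(u) = (u - 1)(u - 5)(u - 7) / 16
  L_2(u) = (u - 1)(u - 3)(u - 7) / -16
  L_3(u) = (u - 1)(u - 3)(u - 5) / 48
Then q(u) = 12·L_0(u) + 160·L_1(u) + 636·L_2(u) + 1632·L_3(u).
Expanding and collecting terms gives q(u) = 4u^3 + 5u^2 + 2u + 1.
Evaluating at u = 9: q(9) = 3340.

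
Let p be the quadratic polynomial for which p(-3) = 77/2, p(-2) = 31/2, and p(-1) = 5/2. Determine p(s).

Write p(s) = as^2 + bs + c. Substituting each data point gives a linear system:
  9a - 3b + c = 77/2
  4a - 2b + c = 31/2
  a - b + c = 5/2
Solving the system yields a = 5, b = 2, c = -1/2.
So p(s) = 5s² + 2s - 1/2.
Check: p(-1) = 5/2. ✓

p(s) = 5s^2 + 2s - 1/2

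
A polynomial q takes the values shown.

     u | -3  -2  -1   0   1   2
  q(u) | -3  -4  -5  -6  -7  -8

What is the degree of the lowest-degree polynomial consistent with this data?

1

Forward differences of the values at u = -3, -2, -1, 0, 1, 2:
  q  : -3  -4  -5  -6  -7  -8
  Δ  : -1  -1  -1  -1  -1
  Δ^2: 0  0  0  0
  Δ^3: 0  0  0
  Δ^4: 0  0
  Δ^5: 0
The first differences are constant (-1) and nonzero, while all higher differences vanish, so the minimal degree is 1.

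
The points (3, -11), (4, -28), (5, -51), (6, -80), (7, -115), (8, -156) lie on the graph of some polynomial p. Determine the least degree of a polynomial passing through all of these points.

Forward differences of the values at s = 3, 4, 5, 6, 7, 8:
  p  : -11  -28  -51  -80  -115  -156
  Δ  : -17  -23  -29  -35  -41
  Δ^2: -6  -6  -6  -6
  Δ^3: 0  0  0
  Δ^4: 0  0
  Δ^5: 0
The second differences are constant (-6) and nonzero, while all higher differences vanish, so the minimal degree is 2.

2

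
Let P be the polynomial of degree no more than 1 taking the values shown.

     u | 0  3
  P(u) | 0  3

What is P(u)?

Using the Lagrange interpolation formula with nodes 0, 3:
  L_0(u) = (u - 3) / -3
  L_1(u) = u / 3
Then P(u) = 0·L_0(u) + 3·L_1(u).
Expanding and collecting terms gives P(u) = u.
Check: P(0) = 0. ✓

P(u) = u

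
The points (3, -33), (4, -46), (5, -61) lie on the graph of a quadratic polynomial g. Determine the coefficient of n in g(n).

Write g(n) = an^2 + bn + c. Substituting each data point gives a linear system:
  9a + 3b + c = -33
  16a + 4b + c = -46
  25a + 5b + c = -61
Solving the system yields a = -1, b = -6, c = -6.
So g(n) = -n² - 6n - 6.
The coefficient of n is -6.

-6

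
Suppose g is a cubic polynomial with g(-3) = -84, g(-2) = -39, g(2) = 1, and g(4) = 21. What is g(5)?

52

Using the Lagrange interpolation formula with nodes -3, -2, 2, 4:
  L_0(s) = (s + 2)(s - 2)(s - 4) / -35
  L_1(s) = (s + 3)(s - 2)(s - 4) / 24
  L_2(s) = (s + 3)(s + 2)(s - 4) / -40
  L_3(s) = (s + 3)(s + 2)(s - 2) / 84
Then g(s) = -84·L_0(s) - 39·L_1(s) + 1·L_2(s) + 21·L_3(s).
Expanding and collecting terms gives g(s) = s³ - 4s² + 6s - 3.
Evaluating at s = 5: g(5) = 52.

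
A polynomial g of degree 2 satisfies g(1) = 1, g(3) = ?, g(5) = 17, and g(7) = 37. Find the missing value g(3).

5

The 3 known points determine the degree-2 polynomial uniquely.
Write g(n) = an^2 + bn + c. Substituting each data point gives a linear system:
  a + b + c = 1
  25a + 5b + c = 17
  49a + 7b + c = 37
Solving the system yields a = 1, b = -2, c = 2.
So g(n) = n^2 - 2n + 2.
Then g(3) = 5.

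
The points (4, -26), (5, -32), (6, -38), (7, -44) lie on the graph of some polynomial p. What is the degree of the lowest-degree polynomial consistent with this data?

Forward differences of the values at t = 4, 5, 6, 7:
  p  : -26  -32  -38  -44
  Δ  : -6  -6  -6
  Δ^2: 0  0
  Δ^3: 0
The first differences are constant (-6) and nonzero, while all higher differences vanish, so the minimal degree is 1.

1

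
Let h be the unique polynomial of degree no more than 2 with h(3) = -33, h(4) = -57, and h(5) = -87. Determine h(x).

h(x) = -3x^2 - 3x + 3

Write h(x) = ax^2 + bx + c. Substituting each data point gives a linear system:
  9a + 3b + c = -33
  16a + 4b + c = -57
  25a + 5b + c = -87
Solving the system yields a = -3, b = -3, c = 3.
So h(x) = -3x² - 3x + 3.
Check: h(5) = -87. ✓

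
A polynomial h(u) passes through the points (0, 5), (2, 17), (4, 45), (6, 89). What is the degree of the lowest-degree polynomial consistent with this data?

Forward differences of the values at u = 0, 2, 4, 6:
  h  : 5  17  45  89
  Δ  : 12  28  44
  Δ^2: 16  16
  Δ^3: 0
The second differences are constant (16) and nonzero, while all higher differences vanish, so the minimal degree is 2.

2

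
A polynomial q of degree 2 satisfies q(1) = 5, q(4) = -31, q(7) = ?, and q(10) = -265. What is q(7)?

-121

The 3 known points determine the degree-2 polynomial uniquely.
Write q(x) = ax^2 + bx + c. Substituting each data point gives a linear system:
  a + b + c = 5
  16a + 4b + c = -31
  100a + 10b + c = -265
Solving the system yields a = -3, b = 3, c = 5.
So q(x) = -3x^2 + 3x + 5.
Then q(7) = -121.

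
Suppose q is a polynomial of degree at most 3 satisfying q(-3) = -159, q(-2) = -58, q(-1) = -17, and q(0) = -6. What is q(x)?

Write q(x) = ax^3 + bx^2 + cx + d. Substituting each data point gives a linear system:
  -27a + 9b - 3c + d = -159
  -8a + 4b - 2c + d = -58
  -a + b - c + d = -17
  d = -6
Solving the system yields a = 5, b = 0, c = 6, d = -6.
So q(x) = 5x³ + 6x - 6.
Check: q(-2) = -58. ✓

q(x) = 5x^3 + 6x - 6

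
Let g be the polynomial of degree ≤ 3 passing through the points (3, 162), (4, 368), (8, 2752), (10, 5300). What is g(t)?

Using the Lagrange interpolation formula with nodes 3, 4, 8, 10:
  L_0(t) = (t - 4)(t - 8)(t - 10) / -35
  L_1(t) = (t - 3)(t - 8)(t - 10) / 24
  L_2(t) = (t - 3)(t - 4)(t - 10) / -40
  L_3(t) = (t - 3)(t - 4)(t - 8) / 84
Then g(t) = 162·L_0(t) + 368·L_1(t) + 2752·L_2(t) + 5300·L_3(t).
Expanding and collecting terms gives g(t) = 5t^3 + 3t^2.
Check: g(10) = 5300. ✓

g(t) = 5t^3 + 3t^2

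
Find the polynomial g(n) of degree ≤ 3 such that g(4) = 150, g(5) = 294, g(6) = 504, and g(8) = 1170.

Using the Lagrange interpolation formula with nodes 4, 5, 6, 8:
  L_0(n) = (n - 5)(n - 6)(n - 8) / -8
  L_1(n) = (n - 4)(n - 6)(n - 8) / 3
  L_2(n) = (n - 4)(n - 5)(n - 8) / -4
  L_3(n) = (n - 4)(n - 5)(n - 6) / 24
Then g(n) = 150·L_0(n) + 294·L_1(n) + 504·L_2(n) + 1170·L_3(n).
Expanding and collecting terms gives g(n) = 2n^3 + 3n^2 - 5n - 6.
Check: g(8) = 1170. ✓

g(n) = 2n^3 + 3n^2 - 5n - 6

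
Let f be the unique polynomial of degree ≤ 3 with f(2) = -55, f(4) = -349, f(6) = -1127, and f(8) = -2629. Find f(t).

Write f(t) = at^3 + bt^2 + ct + d. Substituting each data point gives a linear system:
  8a + 4b + 2c + d = -55
  64a + 16b + 4c + d = -349
  216a + 36b + 6c + d = -1127
  512a + 64b + 8c + d = -2629
Solving the system yields a = -5, b = -1/2, c = -4, d = -5.
So f(t) = -5t^3 - (1/2)t^2 - 4t - 5.
Check: f(8) = -2629. ✓

f(t) = -5t^3 - (1/2)t^2 - 4t - 5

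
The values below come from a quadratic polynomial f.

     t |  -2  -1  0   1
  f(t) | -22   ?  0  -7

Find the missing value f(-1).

On equispaced nodes a degree-2 polynomial has vanishing third forward difference, so
  - f(-2) + 3·f(-1) - 3·f(0) + f(1) = 0.
Substituting the known values and solving for f(-1):
  3·f(-1) = -15
  f(-1) = -5.

-5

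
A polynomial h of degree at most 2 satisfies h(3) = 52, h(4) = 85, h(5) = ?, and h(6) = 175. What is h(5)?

The 3 known points determine the degree-2 polynomial uniquely.
Write h(t) = at^2 + bt + c. Substituting each data point gives a linear system:
  9a + 3b + c = 52
  16a + 4b + c = 85
  36a + 6b + c = 175
Solving the system yields a = 4, b = 5, c = 1.
So h(t) = 4t^2 + 5t + 1.
Then h(5) = 126.

126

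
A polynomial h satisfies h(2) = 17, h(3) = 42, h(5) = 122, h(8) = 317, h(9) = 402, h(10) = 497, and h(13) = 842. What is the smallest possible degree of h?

2

Divided differences on the nodes 2, 3, 5, 8, 9, 10, 13:
  order 0: 17  42  122  317  402  497  842
  order 1: 25  40  65  85  95  115
  order 2: 5  5  5  5  5
  order 3: 0  0  0  0
  order 4: 0  0  0
  order 5: 0  0
  order 6: 0
The order-2 divided differences are all 5 (nonzero) and every higher order vanishes, so the data lies on a polynomial of degree exactly 2.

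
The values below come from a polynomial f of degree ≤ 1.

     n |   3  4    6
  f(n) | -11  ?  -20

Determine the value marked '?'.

-14

The 2 known points determine the degree-1 polynomial uniquely.
Write f(n) = an + b. Substituting each data point gives a linear system:
  3a + b = -11
  6a + b = -20
Solving the system yields a = -3, b = -2.
So f(n) = -3n - 2.
Then f(4) = -14.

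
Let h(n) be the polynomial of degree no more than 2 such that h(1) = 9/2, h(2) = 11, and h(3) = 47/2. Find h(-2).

21

Write h(n) = an^2 + bn + c. Substituting each data point gives a linear system:
  a + b + c = 9/2
  4a + 2b + c = 11
  9a + 3b + c = 47/2
Solving the system yields a = 3, b = -5/2, c = 4.
So h(n) = 3n² - (5/2)n + 4.
Then h(-2) = 21.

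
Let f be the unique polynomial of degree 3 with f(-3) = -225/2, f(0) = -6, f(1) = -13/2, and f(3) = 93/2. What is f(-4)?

-244

Write f(u) = au^3 + bu^2 + cu + d. Substituting each data point gives a linear system:
  -27a + 9b - 3c + d = -225/2
  d = -6
  a + b + c + d = -13/2
  27a + 9b + 3c + d = 93/2
Solving the system yields a = 3, b = -3, c = -1/2, d = -6.
So f(u) = 3u³ - 3u² - (1/2)u - 6.
Then f(-4) = -244.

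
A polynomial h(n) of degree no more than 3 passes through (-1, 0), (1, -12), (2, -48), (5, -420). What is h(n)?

Using the Lagrange interpolation formula with nodes -1, 1, 2, 5:
  L_0(n) = (n - 1)(n - 2)(n - 5) / -36
  L_1(n) = (n + 1)(n - 2)(n - 5) / 8
  L_2(n) = (n + 1)(n - 1)(n - 5) / -9
  L_3(n) = (n + 1)(n - 1)(n - 2) / 72
Then h(n) = 0·L_0(n) - 12·L_1(n) - 48·L_2(n) - 420·L_3(n).
Expanding and collecting terms gives h(n) = -2n³ - 6n² - 4n.
Check: h(2) = -48. ✓

h(n) = -2n^3 - 6n^2 - 4n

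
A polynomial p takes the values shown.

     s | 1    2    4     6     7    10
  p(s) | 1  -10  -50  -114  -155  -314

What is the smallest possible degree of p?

Divided differences on the nodes 1, 2, 4, 6, 7, 10:
  order 0: 1  -10  -50  -114  -155  -314
  order 1: -11  -20  -32  -41  -53
  order 2: -3  -3  -3  -3
  order 3: 0  0  0
  order 4: 0  0
  order 5: 0
The order-2 divided differences are all -3 (nonzero) and every higher order vanishes, so the data lies on a polynomial of degree exactly 2.

2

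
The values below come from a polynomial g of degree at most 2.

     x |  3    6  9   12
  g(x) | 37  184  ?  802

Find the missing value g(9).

On equispaced nodes a degree-2 polynomial has vanishing third forward difference, so
  - g(3) + 3·g(6) - 3·g(9) + g(12) = 0.
Substituting the known values and solving for g(9):
  -3·g(9) = -1317
  g(9) = 439.

439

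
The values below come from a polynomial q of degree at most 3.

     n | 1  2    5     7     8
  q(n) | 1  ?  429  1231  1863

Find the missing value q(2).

21

The 4 known points determine the degree-3 polynomial uniquely.
Write q(n) = an^3 + bn^2 + cn + d. Substituting each data point gives a linear system:
  a + b + c + d = 1
  125a + 25b + 5c + d = 429
  343a + 49b + 7c + d = 1231
  512a + 64b + 8c + d = 1863
Solving the system yields a = 4, b = -3, c = 1, d = -1.
So q(n) = 4n³ - 3n² + n - 1.
Then q(2) = 21.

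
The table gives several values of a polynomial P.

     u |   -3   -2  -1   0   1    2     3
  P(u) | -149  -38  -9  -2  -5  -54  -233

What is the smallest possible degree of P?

4

Forward differences of the values at u = -3, -2, -1, 0, 1, 2, 3:
  P  : -149  -38  -9  -2  -5  -54  -233
  Δ  : 111  29  7  -3  -49  -179
  Δ^2: -82  -22  -10  -46  -130
  Δ^3: 60  12  -36  -84
  Δ^4: -48  -48  -48
  Δ^5: 0  0
  Δ^6: 0
The fourth differences are constant (-48) and nonzero, while all higher differences vanish, so the minimal degree is 4.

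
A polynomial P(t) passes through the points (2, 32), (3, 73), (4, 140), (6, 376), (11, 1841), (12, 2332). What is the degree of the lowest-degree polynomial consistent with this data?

Divided differences on the nodes 2, 3, 4, 6, 11, 12:
  order 0: 32  73  140  376  1841  2332
  order 1: 41  67  118  293  491
  order 2: 13  17  25  33
  order 3: 1  1  1
  order 4: 0  0
  order 5: 0
The order-3 divided differences are all 1 (nonzero) and every higher order vanishes, so the data lies on a polynomial of degree exactly 3.

3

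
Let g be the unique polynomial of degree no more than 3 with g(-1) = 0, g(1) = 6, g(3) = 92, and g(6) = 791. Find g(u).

g(u) = 4u^3 - 2u^2 - u + 5

Write g(u) = au^3 + bu^2 + cu + d. Substituting each data point gives a linear system:
  -a + b - c + d = 0
  a + b + c + d = 6
  27a + 9b + 3c + d = 92
  216a + 36b + 6c + d = 791
Solving the system yields a = 4, b = -2, c = -1, d = 5.
So g(u) = 4u^3 - 2u^2 - u + 5.
Check: g(3) = 92. ✓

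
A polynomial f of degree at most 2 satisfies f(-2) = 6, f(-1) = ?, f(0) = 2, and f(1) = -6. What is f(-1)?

6

The 3 known points determine the degree-2 polynomial uniquely.
Write f(u) = au^2 + bu + c. Substituting each data point gives a linear system:
  4a - 2b + c = 6
  c = 2
  a + b + c = -6
Solving the system yields a = -2, b = -6, c = 2.
So f(u) = -2u^2 - 6u + 2.
Then f(-1) = 6.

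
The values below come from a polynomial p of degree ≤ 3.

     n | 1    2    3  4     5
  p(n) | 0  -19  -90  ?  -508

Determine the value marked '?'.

On equispaced nodes a degree-3 polynomial has vanishing fourth forward difference, so
  p(1) - 4·p(2) + 6·p(3) - 4·p(4) + p(5) = 0.
Substituting the known values and solving for p(4):
  -4·p(4) = 972
  p(4) = -243.

-243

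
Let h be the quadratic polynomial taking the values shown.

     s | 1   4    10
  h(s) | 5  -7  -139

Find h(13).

Write h(s) = as^2 + bs + c. Substituting each data point gives a linear system:
  a + b + c = 5
  16a + 4b + c = -7
  100a + 10b + c = -139
Solving the system yields a = -2, b = 6, c = 1.
So h(s) = -2s² + 6s + 1.
Then h(13) = -259.

-259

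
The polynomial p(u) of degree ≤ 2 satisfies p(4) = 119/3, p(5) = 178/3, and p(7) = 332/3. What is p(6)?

83

Write p(u) = au^2 + bu + c. Substituting each data point gives a linear system:
  16a + 4b + c = 119/3
  25a + 5b + c = 178/3
  49a + 7b + c = 332/3
Solving the system yields a = 2, b = 5/3, c = 1.
So p(u) = 2u^2 + (5/3)u + 1.
Then p(6) = 83.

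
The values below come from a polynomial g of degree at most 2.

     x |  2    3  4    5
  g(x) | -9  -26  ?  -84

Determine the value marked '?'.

On equispaced nodes a degree-2 polynomial has vanishing third forward difference, so
  - g(2) + 3·g(3) - 3·g(4) + g(5) = 0.
Substituting the known values and solving for g(4):
  -3·g(4) = 153
  g(4) = -51.

-51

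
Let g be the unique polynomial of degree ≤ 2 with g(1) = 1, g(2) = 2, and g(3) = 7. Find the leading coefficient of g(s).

Write g(s) = as^2 + bs + c. Substituting each data point gives a linear system:
  a + b + c = 1
  4a + 2b + c = 2
  9a + 3b + c = 7
Solving the system yields a = 2, b = -5, c = 4.
So g(s) = 2s^2 - 5s + 4.
The leading coefficient is 2.

2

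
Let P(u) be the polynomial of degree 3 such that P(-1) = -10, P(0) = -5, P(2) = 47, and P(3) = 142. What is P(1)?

6

Using the Lagrange interpolation formula with nodes -1, 0, 2, 3:
  L_0(u) = u(u - 2)(u - 3) / -12
  L_1(u) = (u + 1)(u - 2)(u - 3) / 6
  L_2(u) = (u + 1)u(u - 3) / -6
  L_3(u) = (u + 1)u(u - 2) / 12
Then P(u) = -10·L_0(u) - 5·L_1(u) + 47·L_2(u) + 142·L_3(u).
Expanding and collecting terms gives P(u) = 4u^3 + 3u^2 + 4u - 5.
Evaluating at u = 1: P(1) = 6.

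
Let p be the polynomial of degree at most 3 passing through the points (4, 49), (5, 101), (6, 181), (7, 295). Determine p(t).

p(t) = t^3 - t^2 + 1

Write p(t) = at^3 + bt^2 + ct + d. Substituting each data point gives a linear system:
  64a + 16b + 4c + d = 49
  125a + 25b + 5c + d = 101
  216a + 36b + 6c + d = 181
  343a + 49b + 7c + d = 295
Solving the system yields a = 1, b = -1, c = 0, d = 1.
So p(t) = t^3 - t^2 + 1.
Check: p(6) = 181. ✓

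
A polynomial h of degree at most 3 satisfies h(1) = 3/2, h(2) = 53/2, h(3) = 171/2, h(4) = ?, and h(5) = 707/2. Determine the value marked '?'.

381/2

On equispaced nodes a degree-3 polynomial has vanishing fourth forward difference, so
  h(1) - 4·h(2) + 6·h(3) - 4·h(4) + h(5) = 0.
Substituting the known values and solving for h(4):
  -4·h(4) = -762
  h(4) = 381/2.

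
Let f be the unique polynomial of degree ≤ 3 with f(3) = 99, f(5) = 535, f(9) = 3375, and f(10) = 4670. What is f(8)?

2344

Write f(s) = as^3 + bs^2 + cs + d. Substituting each data point gives a linear system:
  27a + 9b + 3c + d = 99
  125a + 25b + 5c + d = 535
  729a + 81b + 9c + d = 3375
  1000a + 100b + 10c + d = 4670
Solving the system yields a = 5, b = -3, c = -3, d = 0.
So f(s) = 5s^3 - 3s^2 - 3s.
Then f(8) = 2344.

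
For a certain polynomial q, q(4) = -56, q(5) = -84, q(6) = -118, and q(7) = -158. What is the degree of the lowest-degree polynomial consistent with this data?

Forward differences of the values at n = 4, 5, 6, 7:
  q  : -56  -84  -118  -158
  Δ  : -28  -34  -40
  Δ^2: -6  -6
  Δ^3: 0
The second differences are constant (-6) and nonzero, while all higher differences vanish, so the minimal degree is 2.

2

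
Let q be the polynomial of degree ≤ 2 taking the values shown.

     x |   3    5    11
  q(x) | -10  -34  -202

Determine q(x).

q(x) = -2x^2 + 4x - 4

Write q(x) = ax^2 + bx + c. Substituting each data point gives a linear system:
  9a + 3b + c = -10
  25a + 5b + c = -34
  121a + 11b + c = -202
Solving the system yields a = -2, b = 4, c = -4.
So q(x) = -2x² + 4x - 4.
Check: q(3) = -10. ✓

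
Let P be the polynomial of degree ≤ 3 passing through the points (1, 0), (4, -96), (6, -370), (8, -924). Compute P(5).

Using the Lagrange interpolation formula with nodes 1, 4, 6, 8:
  L_0(t) = (t - 4)(t - 6)(t - 8) / -105
  L_1(t) = (t - 1)(t - 6)(t - 8) / 24
  L_2(t) = (t - 1)(t - 4)(t - 8) / -20
  L_3(t) = (t - 1)(t - 4)(t - 6) / 56
Then P(t) = 0·L_0(t) - 96·L_1(t) - 370·L_2(t) - 924·L_3(t).
Expanding and collecting terms gives P(t) = -2t³ + t² + 5t - 4.
Evaluating at t = 5: P(5) = -204.

-204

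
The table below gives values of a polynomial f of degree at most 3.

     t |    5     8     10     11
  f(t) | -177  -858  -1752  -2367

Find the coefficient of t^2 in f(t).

2

Write f(t) = at^3 + bt^2 + ct + d. Substituting each data point gives a linear system:
  125a + 25b + 5c + d = -177
  512a + 64b + 8c + d = -858
  1000a + 100b + 10c + d = -1752
  1331a + 121b + 11c + d = -2367
Solving the system yields a = -2, b = 2, c = 5, d = -2.
So f(t) = -2t^3 + 2t^2 + 5t - 2.
The coefficient of t^2 is 2.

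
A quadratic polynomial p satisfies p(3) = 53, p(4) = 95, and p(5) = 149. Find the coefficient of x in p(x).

0

Write p(x) = ax^2 + bx + c. Substituting each data point gives a linear system:
  9a + 3b + c = 53
  16a + 4b + c = 95
  25a + 5b + c = 149
Solving the system yields a = 6, b = 0, c = -1.
So p(x) = 6x^2 - 1.
The coefficient of x is 0.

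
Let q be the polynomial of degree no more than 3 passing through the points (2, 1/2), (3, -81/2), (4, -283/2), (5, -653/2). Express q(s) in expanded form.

Using the Lagrange interpolation formula with nodes 2, 3, 4, 5:
  L_0(s) = (s - 3)(s - 4)(s - 5) / -6
  L_1(s) = (s - 2)(s - 4)(s - 5) / 2
  L_2(s) = (s - 2)(s - 3)(s - 5) / -2
  L_3(s) = (s - 2)(s - 3)(s - 4) / 6
Then q(s) = 1/2·L_0(s) - 81/2·L_1(s) - 283/2·L_2(s) - 653/2·L_3(s).
Expanding and collecting terms gives q(s) = -4s^3 + 6s^2 + 5s - 3/2.
Check: q(3) = -81/2. ✓

q(s) = -4s^3 + 6s^2 + 5s - 3/2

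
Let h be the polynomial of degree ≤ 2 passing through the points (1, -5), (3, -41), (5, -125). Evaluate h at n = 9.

Forward differences of the values at n = 1, 3, 5:
  h  : -5  -41  -125
  Δ  : -36  -84
  Δ^2: -48
The second differences are constant, confirming degree 2.
Interpolating (Newton forward form) and evaluating at n = 9 gives h(9) = -437.

-437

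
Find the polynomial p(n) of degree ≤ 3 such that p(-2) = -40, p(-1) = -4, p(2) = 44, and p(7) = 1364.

p(n) = 4n^3 - n^2 + 5n + 6

Write p(n) = an^3 + bn^2 + cn + d. Substituting each data point gives a linear system:
  -8a + 4b - 2c + d = -40
  -a + b - c + d = -4
  8a + 4b + 2c + d = 44
  343a + 49b + 7c + d = 1364
Solving the system yields a = 4, b = -1, c = 5, d = 6.
So p(n) = 4n^3 - n^2 + 5n + 6.
Check: p(2) = 44. ✓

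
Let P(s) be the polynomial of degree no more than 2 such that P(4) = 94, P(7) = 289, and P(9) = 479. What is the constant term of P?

Write P(s) = as^2 + bs + c. Substituting each data point gives a linear system:
  16a + 4b + c = 94
  49a + 7b + c = 289
  81a + 9b + c = 479
Solving the system yields a = 6, b = -1, c = 2.
So P(s) = 6s^2 - s + 2.
The constant term is 2.

2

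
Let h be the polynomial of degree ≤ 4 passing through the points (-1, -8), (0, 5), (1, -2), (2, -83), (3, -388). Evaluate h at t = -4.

Forward differences of the values at t = -1, 0, 1, 2, 3:
  h  : -8  5  -2  -83  -388
  Δ  : 13  -7  -81  -305
  Δ^2: -20  -74  -224
  Δ^3: -54  -150
  Δ^4: -96
The fourth differences are constant, confirming degree 4.
Interpolating (Newton forward form) and evaluating at t = -4 gives h(-4) = -1067.

-1067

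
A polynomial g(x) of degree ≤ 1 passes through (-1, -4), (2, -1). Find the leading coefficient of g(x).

1

Write g(x) = ax + b. Substituting each data point gives a linear system:
  -a + b = -4
  2a + b = -1
Solving the system yields a = 1, b = -3.
So g(x) = x - 3.
The leading coefficient is 1.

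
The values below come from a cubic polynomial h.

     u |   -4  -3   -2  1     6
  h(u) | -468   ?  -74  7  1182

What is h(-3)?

-213

The 4 known points determine the degree-3 polynomial uniquely.
Write h(u) = au^3 + bu^2 + cu + d. Substituting each data point gives a linear system:
  -64a + 16b - 4c + d = -468
  -8a + 4b - 2c + d = -74
  a + b + c + d = 7
  216a + 36b + 6c + d = 1182
Solving the system yields a = 6, b = -4, c = 5, d = 0.
So h(u) = 6u³ - 4u² + 5u.
Then h(-3) = -213.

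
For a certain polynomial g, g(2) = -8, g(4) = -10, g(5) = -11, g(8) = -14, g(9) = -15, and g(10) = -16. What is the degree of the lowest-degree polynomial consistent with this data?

Divided differences on the nodes 2, 4, 5, 8, 9, 10:
  order 0: -8  -10  -11  -14  -15  -16
  order 1: -1  -1  -1  -1  -1
  order 2: 0  0  0  0
  order 3: 0  0  0
  order 4: 0  0
  order 5: 0
The order-1 divided differences are all -1 (nonzero) and every higher order vanishes, so the data lies on a polynomial of degree exactly 1.

1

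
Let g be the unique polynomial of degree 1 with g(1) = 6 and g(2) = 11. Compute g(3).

Using the Lagrange interpolation formula with nodes 1, 2:
  L_0(n) = (n - 2) / -1
  L_1(n) = (n - 1) / 1
Then g(n) = 6·L_0(n) + 11·L_1(n).
Expanding and collecting terms gives g(n) = 5n + 1.
Evaluating at n = 3: g(3) = 16.

16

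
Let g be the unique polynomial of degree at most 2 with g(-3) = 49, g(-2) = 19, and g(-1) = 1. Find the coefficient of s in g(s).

Write g(s) = as^2 + bs + c. Substituting each data point gives a linear system:
  9a - 3b + c = 49
  4a - 2b + c = 19
  a - b + c = 1
Solving the system yields a = 6, b = 0, c = -5.
So g(s) = 6s² - 5.
The coefficient of s is 0.

0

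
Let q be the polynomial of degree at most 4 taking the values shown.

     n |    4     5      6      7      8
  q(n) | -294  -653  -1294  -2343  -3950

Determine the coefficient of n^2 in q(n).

Write q(n) = an^4 + bn^3 + cn^2 + dn + e. Substituting each data point gives a linear system:
  256a + 64b + 16c + 4d + e = -294
  625a + 125b + 25c + 5d + e = -653
  1296a + 216b + 36c + 6d + e = -1294
  2401a + 343b + 49c + 7d + e = -2343
  4096a + 512b + 64c + 8d + e = -3950
Solving the system yields a = -1, b = 1, c = -5, d = -6, e = 2.
So q(n) = -n^4 + n^3 - 5n^2 - 6n + 2.
The coefficient of n^2 is -5.

-5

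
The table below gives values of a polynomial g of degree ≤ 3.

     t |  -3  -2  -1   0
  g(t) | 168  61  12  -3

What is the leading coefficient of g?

-4

Write g(t) = at^3 + bt^2 + ct + d. Substituting each data point gives a linear system:
  -27a + 9b - 3c + d = 168
  -8a + 4b - 2c + d = 61
  -a + b - c + d = 12
  d = -3
Solving the system yields a = -4, b = 5, c = -6, d = -3.
So g(t) = -4t³ + 5t² - 6t - 3.
The leading coefficient is -4.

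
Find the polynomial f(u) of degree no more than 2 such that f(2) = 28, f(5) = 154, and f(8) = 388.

f(u) = 6u^2 + 4

Using the Lagrange interpolation formula with nodes 2, 5, 8:
  L_0(u) = (u - 5)(u - 8) / 18
  L_1(u) = (u - 2)(u - 8) / -9
  L_2(u) = (u - 2)(u - 5) / 18
Then f(u) = 28·L_0(u) + 154·L_1(u) + 388·L_2(u).
Expanding and collecting terms gives f(u) = 6u² + 4.
Check: f(8) = 388. ✓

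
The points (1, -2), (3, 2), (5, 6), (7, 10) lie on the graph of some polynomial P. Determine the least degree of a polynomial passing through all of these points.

1

Forward differences of the values at u = 1, 3, 5, 7:
  P  : -2  2  6  10
  Δ  : 4  4  4
  Δ^2: 0  0
  Δ^3: 0
The first differences are constant (4) and nonzero, while all higher differences vanish, so the minimal degree is 1.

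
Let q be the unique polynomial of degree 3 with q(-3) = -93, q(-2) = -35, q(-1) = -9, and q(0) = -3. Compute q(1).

Using the Lagrange interpolation formula with nodes -3, -2, -1, 0:
  L_0(n) = (n + 2)(n + 1)n / -6
  L_1(n) = (n + 3)(n + 1)n / 2
  L_2(n) = (n + 3)(n + 2)n / -2
  L_3(n) = (n + 3)(n + 2)(n + 1) / 6
Then q(n) = -93·L_0(n) - 35·L_1(n) - 9·L_2(n) - 3·L_3(n).
Expanding and collecting terms gives q(n) = 2n³ - 4n² - 3.
Evaluating at n = 1: q(1) = -5.

-5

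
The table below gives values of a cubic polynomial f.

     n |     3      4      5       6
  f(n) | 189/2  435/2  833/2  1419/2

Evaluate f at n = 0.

Write f(n) = an^3 + bn^2 + cn + d. Substituting each data point gives a linear system:
  27a + 9b + 3c + d = 189/2
  64a + 16b + 4c + d = 435/2
  125a + 25b + 5c + d = 833/2
  216a + 36b + 6c + d = 1419/2
Solving the system yields a = 3, b = 2, c = -2, d = 3/2.
So f(n) = 3n^3 + 2n^2 - 2n + 3/2.
Then f(0) = 3/2.

3/2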